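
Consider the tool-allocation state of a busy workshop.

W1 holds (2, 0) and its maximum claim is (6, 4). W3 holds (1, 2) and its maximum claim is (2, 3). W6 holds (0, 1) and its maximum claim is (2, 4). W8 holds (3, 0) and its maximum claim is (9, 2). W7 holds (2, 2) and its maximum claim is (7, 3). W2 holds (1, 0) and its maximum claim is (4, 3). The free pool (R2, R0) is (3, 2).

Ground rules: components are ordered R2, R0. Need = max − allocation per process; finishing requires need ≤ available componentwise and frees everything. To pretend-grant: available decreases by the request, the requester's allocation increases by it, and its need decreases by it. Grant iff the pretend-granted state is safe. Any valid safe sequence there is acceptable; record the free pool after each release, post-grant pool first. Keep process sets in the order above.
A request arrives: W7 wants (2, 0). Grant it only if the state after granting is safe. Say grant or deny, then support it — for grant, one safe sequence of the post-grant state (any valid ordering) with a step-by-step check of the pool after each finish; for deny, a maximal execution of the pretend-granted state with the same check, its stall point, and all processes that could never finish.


DENY. Granting would leave the state unsafe.
Key observation: the wall is R2: completing W3, W6 brings the pool only to (2, 5), and all the rest need more.
Pretend the grant happened; the run W3, W6 goes as far as possible. Verifying each step:
  pool = (1, 2)
  W3: need (1, 1) fits (1, 2); releases (1, 2), pool now (2, 4)
  W6: need (2, 3) fits (2, 4); releases (0, 1), pool now (2, 5)
  W1 cannot run: need (4, 4) vs free (2, 5) (insufficient R2)
  W8 cannot run: need (6, 2) vs free (2, 5) (insufficient R2)
  W7 cannot run: need (3, 1) vs free (2, 5) (insufficient R2)
  W2 cannot run: need (3, 3) vs free (2, 5) (insufficient R2)
Had the request been granted, W1, W8, W7 and W2 could never finish.


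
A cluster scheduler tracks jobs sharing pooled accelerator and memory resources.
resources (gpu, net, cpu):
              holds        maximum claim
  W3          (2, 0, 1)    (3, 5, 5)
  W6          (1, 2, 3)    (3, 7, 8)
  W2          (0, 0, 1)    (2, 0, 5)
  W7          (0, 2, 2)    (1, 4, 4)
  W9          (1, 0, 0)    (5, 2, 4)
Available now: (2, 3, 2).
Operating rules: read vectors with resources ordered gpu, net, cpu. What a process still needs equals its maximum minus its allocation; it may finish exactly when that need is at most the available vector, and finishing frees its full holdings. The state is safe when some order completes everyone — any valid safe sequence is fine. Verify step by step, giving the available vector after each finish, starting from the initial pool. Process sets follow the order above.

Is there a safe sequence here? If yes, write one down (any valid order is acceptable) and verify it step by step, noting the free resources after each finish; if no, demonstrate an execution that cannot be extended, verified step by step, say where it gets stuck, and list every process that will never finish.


The state is SAFE; one workable sequence: W7, W3, W9, W2, W6.
Key observation: W7 is the earliest step where a requested resource binds exactly: need (1, 2, 2), pool (2, 3, 2) at its turn.
Walking it through:
  pool = (2, 3, 2)
  W7 needs (1, 2, 2) <= (2, 3, 2) -> finishes; pool += (0, 2, 2) = (2, 5, 4)
  W3 needs (1, 5, 4) <= (2, 5, 4) -> finishes; pool += (2, 0, 1) = (4, 5, 5)
  W9 needs (4, 2, 4) <= (4, 5, 5) -> finishes; pool += (1, 0, 0) = (5, 5, 5)
  W2 needs (2, 0, 4) <= (5, 5, 5) -> finishes; pool += (0, 0, 1) = (5, 5, 6)
  W6 needs (2, 5, 5) <= (5, 5, 6) -> finishes; pool += (1, 2, 3) = (6, 7, 9)


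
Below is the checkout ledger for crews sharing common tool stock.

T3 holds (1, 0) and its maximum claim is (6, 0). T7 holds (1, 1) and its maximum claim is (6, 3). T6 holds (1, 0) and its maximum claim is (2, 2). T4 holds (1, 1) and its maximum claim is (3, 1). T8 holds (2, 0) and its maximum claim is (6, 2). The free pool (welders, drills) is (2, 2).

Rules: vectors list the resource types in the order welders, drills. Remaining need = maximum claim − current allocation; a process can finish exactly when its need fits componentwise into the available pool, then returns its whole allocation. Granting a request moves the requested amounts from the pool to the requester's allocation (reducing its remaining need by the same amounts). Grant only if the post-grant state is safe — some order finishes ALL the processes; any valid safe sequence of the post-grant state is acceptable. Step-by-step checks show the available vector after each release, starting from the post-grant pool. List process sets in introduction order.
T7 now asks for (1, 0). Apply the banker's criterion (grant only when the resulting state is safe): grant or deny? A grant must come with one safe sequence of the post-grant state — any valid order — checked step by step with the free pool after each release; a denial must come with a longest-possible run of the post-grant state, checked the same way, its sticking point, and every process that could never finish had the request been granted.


DENY. Granting would leave the state unsafe.
Key observation: after T6, T4 complete, (3, 3) is the best the pool ever gets, yet each leftover process wants more welders.
On the post-grant state, T6, T4 is a maximal run — nothing extends it. Step-by-step check:
  pool = (1, 2)
  T6 needs (1, 2) <= (1, 2) -> finishes; pool += (1, 0) = (2, 2)
  T4 needs (2, 0) <= (2, 2) -> finishes; pool += (1, 1) = (3, 3)
  T3 still needs (5, 0) but only (3, 3) is free — short on welders
  T7 still needs (4, 2) but only (3, 3) is free — short on welders
  T8 still needs (4, 2) but only (3, 3) is free — short on welders
Post-grant, the permanently blocked set is T3, T7 and T8.


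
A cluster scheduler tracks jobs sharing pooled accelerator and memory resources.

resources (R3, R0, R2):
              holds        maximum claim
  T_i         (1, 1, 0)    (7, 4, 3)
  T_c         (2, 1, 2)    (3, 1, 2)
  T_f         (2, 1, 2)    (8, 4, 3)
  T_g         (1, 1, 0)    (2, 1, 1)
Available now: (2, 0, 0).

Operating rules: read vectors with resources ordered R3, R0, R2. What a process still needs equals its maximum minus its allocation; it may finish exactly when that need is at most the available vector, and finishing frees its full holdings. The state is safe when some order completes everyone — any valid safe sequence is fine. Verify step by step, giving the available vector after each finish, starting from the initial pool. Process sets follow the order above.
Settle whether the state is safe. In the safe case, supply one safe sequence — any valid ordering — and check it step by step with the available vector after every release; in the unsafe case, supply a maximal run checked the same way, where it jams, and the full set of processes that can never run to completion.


UNSAFE.
Key observation: T_c, T_g can finish, but then (5, 2, 2) is all there is, and the blocked group's R3 demands exceed it.
Going as far as possible: T_c, T_g; after that, nothing fits. Check, step by step:
  pool = (2, 0, 0)
  run T_c (needs (1, 0, 0), free (2, 0, 0)); after release of (2, 1, 2) the pool is (4, 1, 2)
  run T_g (needs (1, 0, 1), free (4, 1, 2)); after release of (1, 1, 0) the pool is (5, 2, 2)
  blocked: T_i wants (6, 3, 3), pool (5, 2, 2) — not enough R3, R0 and R2
  blocked: T_f wants (6, 3, 1), pool (5, 2, 2) — not enough R3 and R0
Permanently blocked: T_i and T_f.


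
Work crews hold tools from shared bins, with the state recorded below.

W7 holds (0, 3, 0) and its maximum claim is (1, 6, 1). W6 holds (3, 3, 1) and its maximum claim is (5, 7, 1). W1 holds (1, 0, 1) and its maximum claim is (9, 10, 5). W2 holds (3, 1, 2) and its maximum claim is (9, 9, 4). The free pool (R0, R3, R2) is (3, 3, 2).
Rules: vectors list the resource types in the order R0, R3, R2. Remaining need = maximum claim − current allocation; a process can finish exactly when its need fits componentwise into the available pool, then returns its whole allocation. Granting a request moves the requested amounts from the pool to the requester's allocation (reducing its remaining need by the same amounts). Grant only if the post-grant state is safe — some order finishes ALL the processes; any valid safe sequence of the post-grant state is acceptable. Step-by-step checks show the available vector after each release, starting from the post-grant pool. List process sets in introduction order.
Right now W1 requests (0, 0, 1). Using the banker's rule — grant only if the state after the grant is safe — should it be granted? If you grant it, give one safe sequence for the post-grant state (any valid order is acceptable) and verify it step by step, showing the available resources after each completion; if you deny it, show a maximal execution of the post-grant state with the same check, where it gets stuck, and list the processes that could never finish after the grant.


GRANT — the state after the grant stays safe, e.g. via W7, W6, W2, W1.
Key observation: granting shrinks the pool to (3, 3, 1), yet W7 still fits and the chain goes through.
Verifying the post-grant state step by step:
  pool = (3, 3, 1)
  W7: need (1, 3, 1) fits (3, 3, 1); releases (0, 3, 0), pool now (3, 6, 1)
  W6: need (2, 4, 0) fits (3, 6, 1); releases (3, 3, 1), pool now (6, 9, 2)
  W2: need (6, 8, 2) fits (6, 9, 2); releases (3, 1, 2), pool now (9, 10, 4)
  W1: need (8, 10, 3) fits (9, 10, 4); releases (1, 0, 2), pool now (10, 10, 6)


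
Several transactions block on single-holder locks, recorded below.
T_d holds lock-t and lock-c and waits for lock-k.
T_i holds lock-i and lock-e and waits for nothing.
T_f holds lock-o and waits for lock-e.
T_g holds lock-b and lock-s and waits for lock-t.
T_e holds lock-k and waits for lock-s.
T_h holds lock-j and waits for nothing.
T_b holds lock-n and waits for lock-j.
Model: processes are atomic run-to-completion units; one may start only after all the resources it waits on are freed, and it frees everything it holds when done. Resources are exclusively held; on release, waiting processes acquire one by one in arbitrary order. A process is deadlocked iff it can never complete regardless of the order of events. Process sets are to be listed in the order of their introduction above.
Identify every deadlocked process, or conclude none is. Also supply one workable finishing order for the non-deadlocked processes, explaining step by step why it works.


Deadlocked set: T_d, T_g and T_e.
Key observation: the cycle T_d -> T_e -> T_g -> T_d can never break — each member waits on the next; no other process is dragged down with it.
A valid finishing order for the others: T_h, T_i, T_f, T_b.
Check, step by step:
  T_h waits on nothing -> runs at once and releases lock-j
  T_i waits on nothing -> runs at once and releases lock-i and lock-e
  run T_f (all its waits — lock-e — are resolved); releases lock-o
  run T_b (all its waits — lock-j — are resolved); releases lock-n


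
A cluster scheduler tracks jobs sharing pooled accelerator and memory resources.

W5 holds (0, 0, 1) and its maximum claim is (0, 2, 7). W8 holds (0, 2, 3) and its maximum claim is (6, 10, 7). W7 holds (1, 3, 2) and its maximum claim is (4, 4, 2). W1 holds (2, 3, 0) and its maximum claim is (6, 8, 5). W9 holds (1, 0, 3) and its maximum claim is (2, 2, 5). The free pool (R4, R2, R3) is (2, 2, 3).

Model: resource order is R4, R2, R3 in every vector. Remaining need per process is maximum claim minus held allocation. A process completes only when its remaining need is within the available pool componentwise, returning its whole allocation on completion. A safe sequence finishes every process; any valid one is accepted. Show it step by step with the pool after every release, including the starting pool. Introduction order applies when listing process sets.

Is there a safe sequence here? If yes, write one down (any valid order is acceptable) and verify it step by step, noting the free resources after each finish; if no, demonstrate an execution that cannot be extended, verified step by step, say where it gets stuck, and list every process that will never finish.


SAFE, for example via the order W9, W7, W1, W8, W5.
Key observation: W9 is the earliest step where a requested resource binds exactly: need (1, 2, 2), pool (2, 2, 3) at its turn.
Verifying each step:
  pool = (2, 2, 3)
  run W9 (needs (1, 2, 2), free (2, 2, 3)); after release of (1, 0, 3) the pool is (3, 2, 6)
  run W7 (needs (3, 1, 0), free (3, 2, 6)); after release of (1, 3, 2) the pool is (4, 5, 8)
  run W1 (needs (4, 5, 5), free (4, 5, 8)); after release of (2, 3, 0) the pool is (6, 8, 8)
  run W8 (needs (6, 8, 4), free (6, 8, 8)); after release of (0, 2, 3) the pool is (6, 10, 11)
  run W5 (needs (0, 2, 6), free (6, 10, 11)); after release of (0, 0, 1) the pool is (6, 10, 12)


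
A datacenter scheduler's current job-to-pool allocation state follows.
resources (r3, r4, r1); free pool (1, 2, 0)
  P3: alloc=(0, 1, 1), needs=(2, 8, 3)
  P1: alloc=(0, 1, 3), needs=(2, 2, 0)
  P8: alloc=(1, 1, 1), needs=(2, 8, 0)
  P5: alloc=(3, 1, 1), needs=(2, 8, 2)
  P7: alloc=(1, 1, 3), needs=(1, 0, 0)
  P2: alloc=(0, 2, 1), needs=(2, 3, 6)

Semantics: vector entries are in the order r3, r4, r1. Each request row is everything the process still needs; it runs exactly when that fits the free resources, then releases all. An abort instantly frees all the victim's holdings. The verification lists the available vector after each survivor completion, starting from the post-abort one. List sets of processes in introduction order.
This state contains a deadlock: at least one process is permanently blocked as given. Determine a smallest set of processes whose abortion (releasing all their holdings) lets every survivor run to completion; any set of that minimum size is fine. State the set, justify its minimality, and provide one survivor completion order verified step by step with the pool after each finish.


Minimum abort set: P8 and P5.
Key observation: P3 was stuck for good until P8 and P5 gave back (4, 2, 2); in the order shown it finishes at step 4.
Minimality, checking each single-abort alternative: P3 alone leaves P8 blocked (short on r4); P1 alone leaves P3 blocked (short on r4); P8 alone leaves P3 blocked (short on r4); P5 alone leaves P3 blocked (short on r4); P7 alone leaves P3 blocked (short on r4); P2 alone leaves P3 blocked (short on r4).
One survivor order: P7, P1, P2, P3. Walking it through (post-abort pool first):
  pool = (5, 4, 2)
  P7 needs (1, 0, 0) <= (5, 4, 2) -> finishes; pool += (1, 1, 3) = (6, 5, 5)
  P1 needs (2, 2, 0) <= (6, 5, 5) -> finishes; pool += (0, 1, 3) = (6, 6, 8)
  P2 needs (2, 3, 6) <= (6, 6, 8) -> finishes; pool += (0, 2, 1) = (6, 8, 9)
  P3 needs (2, 8, 3) <= (6, 8, 9) -> finishes; pool += (0, 1, 1) = (6, 9, 10)


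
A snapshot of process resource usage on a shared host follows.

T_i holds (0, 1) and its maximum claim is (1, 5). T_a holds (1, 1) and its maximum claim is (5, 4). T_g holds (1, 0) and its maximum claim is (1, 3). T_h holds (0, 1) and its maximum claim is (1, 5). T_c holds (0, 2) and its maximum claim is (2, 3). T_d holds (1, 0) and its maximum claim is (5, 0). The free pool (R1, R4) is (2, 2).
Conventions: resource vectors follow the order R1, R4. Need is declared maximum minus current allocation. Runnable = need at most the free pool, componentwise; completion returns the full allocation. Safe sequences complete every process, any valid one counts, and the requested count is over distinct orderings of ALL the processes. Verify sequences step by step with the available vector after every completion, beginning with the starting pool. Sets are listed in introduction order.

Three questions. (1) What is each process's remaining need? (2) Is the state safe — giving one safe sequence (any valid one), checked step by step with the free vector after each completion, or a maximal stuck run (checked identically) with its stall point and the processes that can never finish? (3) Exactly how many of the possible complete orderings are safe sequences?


(1) Need matrix, components ordered R1, R4:
  T_i: (1, 4)
  T_a: (4, 3)
  T_g: (0, 3)
  T_h: (1, 4)
  T_c: (2, 1)
  T_d: (4, 0)
(2) The state is UNSAFE.
Key observation: once T_c, T_i, T_g, T_h finish, the pool peaks at (3, 6) — and every remaining process still needs more R1 than that.
Going as far as possible: T_c, T_i, T_g, T_h; after that, nothing fits. Walking it through:
  pool = (2, 2)
  T_c needs (2, 1) <= (2, 2) -> finishes; pool += (0, 2) = (2, 4)
  T_i needs (1, 4) <= (2, 4) -> finishes; pool += (0, 1) = (2, 5)
  T_g needs (0, 3) <= (2, 5) -> finishes; pool += (1, 0) = (3, 5)
  T_h needs (1, 4) <= (3, 5) -> finishes; pool += (0, 1) = (3, 6)
  blocked: T_a wants (4, 3), pool (3, 6) — not enough R1
  blocked: T_d wants (4, 0), pool (3, 6) — not enough R1
Processes that can never finish: T_a and T_d.
(3) The exact count: 0 of the possible complete orderings are safe sequences.


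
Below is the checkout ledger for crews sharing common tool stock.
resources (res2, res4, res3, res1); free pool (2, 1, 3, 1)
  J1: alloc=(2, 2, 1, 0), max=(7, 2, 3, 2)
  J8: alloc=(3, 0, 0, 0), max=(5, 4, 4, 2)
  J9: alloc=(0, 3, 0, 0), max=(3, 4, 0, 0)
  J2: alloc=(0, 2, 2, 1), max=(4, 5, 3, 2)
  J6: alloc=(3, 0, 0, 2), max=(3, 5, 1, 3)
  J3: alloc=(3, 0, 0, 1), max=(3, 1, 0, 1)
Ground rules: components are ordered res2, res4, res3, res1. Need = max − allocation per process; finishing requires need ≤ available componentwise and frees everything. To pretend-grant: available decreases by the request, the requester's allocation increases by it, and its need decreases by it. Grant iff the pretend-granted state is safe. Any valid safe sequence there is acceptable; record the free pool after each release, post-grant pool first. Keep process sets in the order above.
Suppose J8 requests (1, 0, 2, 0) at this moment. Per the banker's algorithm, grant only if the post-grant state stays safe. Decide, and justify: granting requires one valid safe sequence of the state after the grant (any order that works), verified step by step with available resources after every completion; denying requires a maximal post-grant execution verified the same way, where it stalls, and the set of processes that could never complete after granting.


GRANT. The post-grant state is safe; one safe sequence: J3, J9, J2, J8, J6, J1.
Key observation: even at the reduced pool (1, 1, 1, 1), J3 fits immediately, so safety survives the grant.
Step-by-step check of the post-grant state:
  pool = (1, 1, 1, 1)
  J3 needs (0, 1, 0, 0) <= (1, 1, 1, 1) -> finishes; pool += (3, 0, 0, 1) = (4, 1, 1, 2)
  J9 needs (3, 1, 0, 0) <= (4, 1, 1, 2) -> finishes; pool += (0, 3, 0, 0) = (4, 4, 1, 2)
  J2 needs (4, 3, 1, 1) <= (4, 4, 1, 2) -> finishes; pool += (0, 2, 2, 1) = (4, 6, 3, 3)
  J8 needs (1, 4, 2, 2) <= (4, 6, 3, 3) -> finishes; pool += (4, 0, 2, 0) = (8, 6, 5, 3)
  J6 needs (0, 5, 1, 1) <= (8, 6, 5, 3) -> finishes; pool += (3, 0, 0, 2) = (11, 6, 5, 5)
  J1 needs (5, 0, 2, 2) <= (11, 6, 5, 5) -> finishes; pool += (2, 2, 1, 0) = (13, 8, 6, 5)


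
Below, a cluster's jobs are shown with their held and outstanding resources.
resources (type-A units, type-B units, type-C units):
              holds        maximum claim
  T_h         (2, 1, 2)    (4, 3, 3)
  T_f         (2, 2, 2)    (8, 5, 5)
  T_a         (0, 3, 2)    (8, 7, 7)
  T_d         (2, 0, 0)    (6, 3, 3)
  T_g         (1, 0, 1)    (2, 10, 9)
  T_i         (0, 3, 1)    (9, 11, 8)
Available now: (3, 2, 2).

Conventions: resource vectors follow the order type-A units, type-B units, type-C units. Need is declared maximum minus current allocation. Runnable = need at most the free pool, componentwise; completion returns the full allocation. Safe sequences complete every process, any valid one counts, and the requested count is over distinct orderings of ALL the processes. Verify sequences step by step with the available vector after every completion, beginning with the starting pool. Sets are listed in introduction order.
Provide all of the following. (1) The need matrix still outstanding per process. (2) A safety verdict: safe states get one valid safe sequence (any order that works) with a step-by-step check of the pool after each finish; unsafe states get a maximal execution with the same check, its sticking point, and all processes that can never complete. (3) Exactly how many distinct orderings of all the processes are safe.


(1) Outstanding need per process (order type-A units, type-B units, type-C units):
  T_h: (2, 2, 1)
  T_f: (6, 3, 3)
  T_a: (8, 4, 5)
  T_d: (4, 3, 3)
  T_g: (1, 10, 8)
  T_i: (9, 8, 7)
(2) SAFE — a valid safe sequence is T_h, T_d, T_f, T_a, T_i, T_g.
Key observation: reading the order forward, T_h is the first process whose need (2, 2, 1) meets the free pool (3, 2, 2) exactly on a resource it requests.
Step-by-step check:
  pool = (3, 2, 2)
  T_h: need (2, 2, 1) fits (3, 2, 2); releases (2, 1, 2), pool now (5, 3, 4)
  T_d: need (4, 3, 3) fits (5, 3, 4); releases (2, 0, 0), pool now (7, 3, 4)
  T_f: need (6, 3, 3) fits (7, 3, 4); releases (2, 2, 2), pool now (9, 5, 6)
  T_a: need (8, 4, 5) fits (9, 5, 6); releases (0, 3, 2), pool now (9, 8, 8)
  T_i: need (9, 8, 7) fits (9, 8, 8); releases (0, 3, 1), pool now (9, 11, 9)
  T_g: need (1, 10, 8) fits (9, 11, 9); releases (1, 0, 1), pool now (10, 11, 10)
(3) Precisely 1 of the possible complete orderings is a safe sequence.


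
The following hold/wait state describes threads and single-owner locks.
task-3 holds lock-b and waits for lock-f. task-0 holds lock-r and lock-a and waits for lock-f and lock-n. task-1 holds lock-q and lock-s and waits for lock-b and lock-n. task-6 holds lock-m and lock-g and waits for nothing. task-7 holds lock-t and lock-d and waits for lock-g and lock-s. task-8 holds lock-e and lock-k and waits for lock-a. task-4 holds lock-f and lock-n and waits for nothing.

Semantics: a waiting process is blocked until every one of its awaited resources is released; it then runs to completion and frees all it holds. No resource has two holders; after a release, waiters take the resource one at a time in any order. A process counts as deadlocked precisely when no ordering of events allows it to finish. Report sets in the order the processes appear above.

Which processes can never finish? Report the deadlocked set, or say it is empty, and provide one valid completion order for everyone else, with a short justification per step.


The deadlocked set is empty.
Key observation: the waits form no ring: some process can always run, and its releases unblock the others one by one.
One completion order for the rest: task-4, task-6, task-0, task-3, task-8, task-1, task-7.
Step-by-step check:
  task-4: no waits; runs immediately, freeing lock-f and lock-n
  task-6: no waits; runs immediately, freeing lock-m and lock-g
  run task-0 (all its waits — lock-f and lock-n — are resolved); releases lock-r and lock-a
  run task-3 (all its waits — lock-f — are resolved); releases lock-b
  run task-8 (all its waits — lock-a — are resolved); releases lock-e and lock-k
  run task-1 (all its waits — lock-b and lock-n — are resolved); releases lock-q and lock-s
  run task-7 (all its waits — lock-g and lock-s — are resolved); releases lock-t and lock-d


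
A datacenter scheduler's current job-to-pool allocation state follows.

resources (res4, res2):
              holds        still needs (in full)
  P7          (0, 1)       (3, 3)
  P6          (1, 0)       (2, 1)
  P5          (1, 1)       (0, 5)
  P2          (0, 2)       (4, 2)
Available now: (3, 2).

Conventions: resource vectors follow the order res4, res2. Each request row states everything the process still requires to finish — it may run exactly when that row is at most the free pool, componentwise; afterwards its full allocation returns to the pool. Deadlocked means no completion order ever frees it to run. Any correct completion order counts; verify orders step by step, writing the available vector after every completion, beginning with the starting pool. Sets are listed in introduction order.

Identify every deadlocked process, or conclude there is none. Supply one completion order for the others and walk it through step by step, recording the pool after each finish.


The deadlocked set is empty.
Key observation: starting with P6, each completion frees enough for the next — no one is permanently blocked.
A valid finishing order for the others: P6, P2, P7, P5. Step-by-step check:
  pool = (3, 2)
  P6 needs (2, 1) <= (3, 2) -> finishes; pool += (1, 0) = (4, 2)
  P2 needs (4, 2) <= (4, 2) -> finishes; pool += (0, 2) = (4, 4)
  P7 needs (3, 3) <= (4, 4) -> finishes; pool += (0, 1) = (4, 5)
  P5 needs (0, 5) <= (4, 5) -> finishes; pool += (1, 1) = (5, 6)


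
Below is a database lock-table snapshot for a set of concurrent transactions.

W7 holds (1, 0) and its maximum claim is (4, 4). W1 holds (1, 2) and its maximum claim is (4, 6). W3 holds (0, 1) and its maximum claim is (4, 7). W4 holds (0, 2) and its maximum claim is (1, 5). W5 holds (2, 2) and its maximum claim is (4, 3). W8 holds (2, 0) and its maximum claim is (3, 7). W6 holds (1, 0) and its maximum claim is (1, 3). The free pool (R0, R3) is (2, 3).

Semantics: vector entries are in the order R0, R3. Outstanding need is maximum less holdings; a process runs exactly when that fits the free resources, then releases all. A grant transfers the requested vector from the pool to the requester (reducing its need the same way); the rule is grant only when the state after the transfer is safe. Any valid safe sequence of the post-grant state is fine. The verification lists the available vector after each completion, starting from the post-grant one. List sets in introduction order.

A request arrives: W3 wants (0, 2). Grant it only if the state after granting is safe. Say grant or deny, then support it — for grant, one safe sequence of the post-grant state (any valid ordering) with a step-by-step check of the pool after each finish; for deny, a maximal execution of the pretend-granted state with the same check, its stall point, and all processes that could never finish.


GRANT: granting preserves safety; a valid post-grant sequence is W5, W4, W3, W1, W8, W6, W7.
Key observation: with (2, 1) left after the transfer, W5 can run at once — the state stays safe.
Verifying the post-grant state step by step:
  pool = (2, 1)
  W5 needs (2, 1) <= (2, 1) -> finishes; pool += (2, 2) = (4, 3)
  W4 needs (1, 3) <= (4, 3) -> finishes; pool += (0, 2) = (4, 5)
  W3 needs (4, 4) <= (4, 5) -> finishes; pool += (0, 3) = (4, 8)
  W1 needs (3, 4) <= (4, 8) -> finishes; pool += (1, 2) = (5, 10)
  W8 needs (1, 7) <= (5, 10) -> finishes; pool += (2, 0) = (7, 10)
  W6 needs (0, 3) <= (7, 10) -> finishes; pool += (1, 0) = (8, 10)
  W7 needs (3, 4) <= (8, 10) -> finishes; pool += (1, 0) = (9, 10)


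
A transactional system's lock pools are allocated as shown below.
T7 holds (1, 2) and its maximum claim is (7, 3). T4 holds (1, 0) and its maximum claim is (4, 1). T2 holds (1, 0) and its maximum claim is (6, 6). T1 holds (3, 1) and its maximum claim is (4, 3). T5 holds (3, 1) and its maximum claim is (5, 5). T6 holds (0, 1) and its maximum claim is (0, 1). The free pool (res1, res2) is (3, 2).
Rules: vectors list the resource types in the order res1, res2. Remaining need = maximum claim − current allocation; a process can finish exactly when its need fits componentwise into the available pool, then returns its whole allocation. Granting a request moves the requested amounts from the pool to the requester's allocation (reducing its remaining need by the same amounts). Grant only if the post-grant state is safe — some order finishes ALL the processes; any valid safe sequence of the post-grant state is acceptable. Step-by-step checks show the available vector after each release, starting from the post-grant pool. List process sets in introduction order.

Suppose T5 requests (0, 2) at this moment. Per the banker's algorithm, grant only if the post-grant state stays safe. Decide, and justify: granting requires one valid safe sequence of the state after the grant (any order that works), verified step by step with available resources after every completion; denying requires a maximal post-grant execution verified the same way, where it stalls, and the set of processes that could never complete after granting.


DENY. Granting would leave the state unsafe.
Key observation: after T6, T4 the pool peaks at (4, 1), and each blocked process is short somewhere: T7 on res1; T2 on res1, res2; T1 on res2; T5 on res2.
On the post-grant state, T6, T4 is a maximal run — nothing extends it. Verifying each step:
  pool = (3, 0)
  T6: need (0, 0) fits (3, 0); releases (0, 1), pool now (3, 1)
  T4: need (3, 1) fits (3, 1); releases (1, 0), pool now (4, 1)
  T7 still needs (6, 1) but only (4, 1) is free — short on res1
  T2 still needs (5, 6) but only (4, 1) is free — short on res1 and res2
  T1 still needs (1, 2) but only (4, 1) is free — short on res2
  T5 still needs (2, 2) but only (4, 1) is free — short on res2
Processes that could never finish after the grant: T7, T2, T1 and T5.


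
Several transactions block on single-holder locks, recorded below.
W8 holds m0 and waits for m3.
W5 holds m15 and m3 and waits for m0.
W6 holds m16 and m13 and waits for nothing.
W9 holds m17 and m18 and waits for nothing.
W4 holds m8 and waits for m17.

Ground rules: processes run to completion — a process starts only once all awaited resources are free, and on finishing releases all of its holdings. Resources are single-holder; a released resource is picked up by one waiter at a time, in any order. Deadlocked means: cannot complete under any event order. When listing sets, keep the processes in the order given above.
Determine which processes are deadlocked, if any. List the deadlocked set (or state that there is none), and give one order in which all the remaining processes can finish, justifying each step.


Deadlocked set: W8 and W5.
Key observation: the wait chain closes on itself along W8 -> W5 -> W8; no other process is dragged down with it.
The rest can finish in the order W9, W4, W6.
Step-by-step check:
  W9: no waits; runs immediately, freeing m17 and m18
  W4: everything it awaited (m17) is free; runs, freeing m8
  W6: no waits; runs immediately, freeing m16 and m13


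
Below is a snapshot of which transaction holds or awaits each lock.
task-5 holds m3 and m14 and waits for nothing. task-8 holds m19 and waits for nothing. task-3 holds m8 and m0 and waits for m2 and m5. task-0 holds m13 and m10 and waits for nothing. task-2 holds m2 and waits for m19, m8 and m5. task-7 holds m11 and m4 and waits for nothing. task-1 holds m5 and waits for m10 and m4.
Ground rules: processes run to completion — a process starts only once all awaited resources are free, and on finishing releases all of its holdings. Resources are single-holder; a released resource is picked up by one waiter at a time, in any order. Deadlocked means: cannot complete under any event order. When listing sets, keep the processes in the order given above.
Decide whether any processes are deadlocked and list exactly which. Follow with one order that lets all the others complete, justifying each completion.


Deadlocked set: task-3 and task-2.
Key observation: the waits loop around task-3 -> task-2 -> task-3 with no way out; no other process is dragged down with it.
The rest can finish in the order task-8, task-0, task-7, task-1, task-5.
Step-by-step check:
  task-8 waits on nothing -> runs at once and releases m19
  task-0 waits on nothing -> runs at once and releases m13 and m10
  task-7 waits on nothing -> runs at once and releases m11 and m4
  run task-1 (all its waits — m10 and m4 — are resolved); releases m5
  task-5 waits on nothing -> runs at once and releases m3 and m14


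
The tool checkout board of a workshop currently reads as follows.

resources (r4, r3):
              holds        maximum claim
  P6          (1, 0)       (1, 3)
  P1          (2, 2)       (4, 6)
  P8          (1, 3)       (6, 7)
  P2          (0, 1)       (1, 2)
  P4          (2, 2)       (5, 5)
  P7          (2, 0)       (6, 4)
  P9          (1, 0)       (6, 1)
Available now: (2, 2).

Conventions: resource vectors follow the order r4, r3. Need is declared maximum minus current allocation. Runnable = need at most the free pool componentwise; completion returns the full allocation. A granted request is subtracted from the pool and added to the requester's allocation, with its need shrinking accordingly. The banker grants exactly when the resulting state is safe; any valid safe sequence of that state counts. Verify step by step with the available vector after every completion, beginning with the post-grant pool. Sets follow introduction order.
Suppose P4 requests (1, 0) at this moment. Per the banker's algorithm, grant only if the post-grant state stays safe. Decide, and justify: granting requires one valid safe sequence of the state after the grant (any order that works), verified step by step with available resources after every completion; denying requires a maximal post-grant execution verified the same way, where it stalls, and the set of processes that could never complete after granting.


GRANT — the state after the grant stays safe, e.g. via P2, P6, P4, P9, P1, P8, P7.
Key observation: even at the reduced pool (1, 2), P2 fits immediately, so safety survives the grant.
Check on the post-grant state, step by step:
  pool = (1, 2)
  P2 needs (1, 1) <= (1, 2) -> finishes; pool += (0, 1) = (1, 3)
  P6 needs (0, 3) <= (1, 3) -> finishes; pool += (1, 0) = (2, 3)
  P4 needs (2, 3) <= (2, 3) -> finishes; pool += (3, 2) = (5, 5)
  P9 needs (5, 1) <= (5, 5) -> finishes; pool += (1, 0) = (6, 5)
  P1 needs (2, 4) <= (6, 5) -> finishes; pool += (2, 2) = (8, 7)
  P8 needs (5, 4) <= (8, 7) -> finishes; pool += (1, 3) = (9, 10)
  P7 needs (4, 4) <= (9, 10) -> finishes; pool += (2, 0) = (11, 10)


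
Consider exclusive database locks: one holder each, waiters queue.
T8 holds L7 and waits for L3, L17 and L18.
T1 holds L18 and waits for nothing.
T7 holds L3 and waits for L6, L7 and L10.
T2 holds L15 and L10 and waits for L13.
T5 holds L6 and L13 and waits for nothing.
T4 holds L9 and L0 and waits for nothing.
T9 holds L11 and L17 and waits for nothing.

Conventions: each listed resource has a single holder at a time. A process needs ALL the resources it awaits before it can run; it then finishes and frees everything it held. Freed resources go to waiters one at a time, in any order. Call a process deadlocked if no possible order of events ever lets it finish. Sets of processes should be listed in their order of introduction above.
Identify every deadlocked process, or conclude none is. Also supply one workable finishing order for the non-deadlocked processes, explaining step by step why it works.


The deadlocked set is T8 and T7.
Key observation: the knot is the closed ring of waits T8 -> T7 -> T8; no other process is dragged down with it.
The rest can finish in the order T5, T9, T2, T4, T1.
Verifying each step:
  T5: no waits; runs immediately, freeing L6 and L13
  T9: no waits; runs immediately, freeing L11 and L17
  T2 waits on L13 — all released -> runs and releases L15 and L10
  T4: no waits; runs immediately, freeing L9 and L0
  T1: no waits; runs immediately, freeing L18


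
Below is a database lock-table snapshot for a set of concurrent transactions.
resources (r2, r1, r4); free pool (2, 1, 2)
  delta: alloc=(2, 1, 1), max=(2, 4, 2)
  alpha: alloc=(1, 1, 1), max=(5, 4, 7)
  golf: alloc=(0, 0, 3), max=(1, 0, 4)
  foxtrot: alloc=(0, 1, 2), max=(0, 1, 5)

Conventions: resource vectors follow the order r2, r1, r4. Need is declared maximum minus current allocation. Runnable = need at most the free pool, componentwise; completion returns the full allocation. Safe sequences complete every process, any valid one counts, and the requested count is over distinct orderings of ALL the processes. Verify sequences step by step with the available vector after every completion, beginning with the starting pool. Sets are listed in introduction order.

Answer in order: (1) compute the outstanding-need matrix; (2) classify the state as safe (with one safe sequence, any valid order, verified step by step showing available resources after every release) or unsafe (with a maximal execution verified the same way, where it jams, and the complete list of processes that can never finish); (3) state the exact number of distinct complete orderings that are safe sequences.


(1) Outstanding need per process (order r2, r1, r4):
  delta: (0, 3, 1)
  alpha: (4, 3, 6)
  golf: (1, 0, 1)
  foxtrot: (0, 0, 3)
(2) UNSAFE — no complete ordering exists.
Key observation: no order helps: past golf, foxtrot, the free pool tops out at (2, 2, 7), below what each blocked process needs in r1.
The run golf, foxtrot cannot be extended any further. Check, step by step:
  pool = (2, 1, 2)
  run golf (needs (1, 0, 1), free (2, 1, 2)); after release of (0, 0, 3) the pool is (2, 1, 5)
  run foxtrot (needs (0, 0, 3), free (2, 1, 5)); after release of (0, 1, 2) the pool is (2, 2, 7)
  delta cannot run: need (0, 3, 1) vs free (2, 2, 7) (insufficient r1)
  alpha cannot run: need (4, 3, 6) vs free (2, 2, 7) (insufficient r2 and r1)
Never able to finish: delta and alpha.
(3) The exact count: 0 of the possible complete orderings are safe sequences.


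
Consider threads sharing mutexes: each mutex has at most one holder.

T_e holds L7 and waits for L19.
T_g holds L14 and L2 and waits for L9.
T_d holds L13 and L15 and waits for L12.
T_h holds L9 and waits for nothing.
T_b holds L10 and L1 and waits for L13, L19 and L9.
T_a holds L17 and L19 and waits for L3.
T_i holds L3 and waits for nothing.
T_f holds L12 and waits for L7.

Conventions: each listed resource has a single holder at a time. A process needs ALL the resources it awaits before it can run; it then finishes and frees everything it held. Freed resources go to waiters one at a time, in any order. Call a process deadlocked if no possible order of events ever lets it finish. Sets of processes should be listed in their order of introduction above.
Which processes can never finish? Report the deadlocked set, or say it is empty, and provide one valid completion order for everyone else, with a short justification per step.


The deadlocked set is empty.
Key observation: the waits form no ring: some process can always run, and its releases unblock the others one by one.
One completion order for the rest: T_i, T_a, T_e, T_h, T_g, T_f, T_d, T_b.
Walking it through:
  run T_i (it waits on nothing); releases L3
  T_a waits on L3 — all released -> runs and releases L17 and L19
  T_e waits on L19 — all released -> runs and releases L7
  run T_h (it waits on nothing); releases L9
  T_g waits on L9 — all released -> runs and releases L14 and L2
  T_f waits on L7 — all released -> runs and releases L12
  T_d waits on L12 — all released -> runs and releases L13 and L15
  T_b waits on L13, L19 and L9 — all released -> runs and releases L10 and L1


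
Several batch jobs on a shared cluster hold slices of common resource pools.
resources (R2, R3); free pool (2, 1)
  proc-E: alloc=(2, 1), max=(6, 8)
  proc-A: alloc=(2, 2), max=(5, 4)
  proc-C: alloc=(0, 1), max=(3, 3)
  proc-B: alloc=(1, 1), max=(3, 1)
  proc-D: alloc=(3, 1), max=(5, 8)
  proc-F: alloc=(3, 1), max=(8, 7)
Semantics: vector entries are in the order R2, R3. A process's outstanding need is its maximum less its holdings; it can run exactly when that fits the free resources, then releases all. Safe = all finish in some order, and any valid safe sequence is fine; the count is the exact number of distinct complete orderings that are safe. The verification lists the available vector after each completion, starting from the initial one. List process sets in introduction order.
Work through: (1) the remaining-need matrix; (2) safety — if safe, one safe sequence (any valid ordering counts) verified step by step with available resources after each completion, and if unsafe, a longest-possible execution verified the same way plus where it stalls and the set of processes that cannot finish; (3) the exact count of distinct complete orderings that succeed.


(1) Need matrix, components ordered R2, R3:
  proc-E: (4, 7)
  proc-A: (3, 2)
  proc-C: (3, 2)
  proc-B: (2, 0)
  proc-D: (2, 7)
  proc-F: (5, 6)
(2) UNSAFE.
Key observation: after proc-B, proc-C, proc-A complete, (5, 5) is the best the pool ever gets, yet each leftover process wants more R3.
The run proc-B, proc-C, proc-A cannot be extended any further. Check, step by step:
  pool = (2, 1)
  proc-B needs (2, 0) <= (2, 1) -> finishes; pool += (1, 1) = (3, 2)
  proc-C needs (3, 2) <= (3, 2) -> finishes; pool += (0, 1) = (3, 3)
  proc-A needs (3, 2) <= (3, 3) -> finishes; pool += (2, 2) = (5, 5)
  blocked: proc-E wants (4, 7), pool (5, 5) — not enough R3
  blocked: proc-D wants (2, 7), pool (5, 5) — not enough R3
  blocked: proc-F wants (5, 6), pool (5, 5) — not enough R3
Never able to finish: proc-E, proc-D and proc-F.
(3) Precisely 0 of the possible complete orderings are safe sequences.
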